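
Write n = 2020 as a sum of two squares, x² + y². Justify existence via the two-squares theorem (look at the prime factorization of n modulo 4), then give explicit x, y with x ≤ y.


Step 1: Factor n = 2020 = 2^2 · 5 · 101.
Step 2: Check the mod-4 condition on each prime factor: 2 = 2 (special); 5 ≡ 1 (mod 4), exponent 1; 101 ≡ 1 (mod 4), exponent 1.
All primes ≡ 3 (mod 4) appear to even exponent (or don't appear), so by the two-squares theorem n IS expressible as a sum of two squares.
Step 3: Build a representation. Group n = k² · m with k = 2 and m = 5 · 101 = 505 (a product of primes ≡ 1 (mod 4)); a representation of m scales to one of n via (k·x)² + (k·y)² = k²(x² + y²). Each prime p ≡ 1 (mod 4) is itself a sum of two squares; find a² by testing p − a² for a perfect square:
  5: 5 − 1² = 4 = 2² ⇒ 5 = 1² + 2².
  101: 101 − 1² = 100 = 10² ⇒ 101 = 1² + 10².
  Combine using the Brahmagupta–Fibonacci identity (a² + b²)(c² + d²) = (ac − bd)² + (ad + bc)² = (ac + bd)² + (ad − bc)²:
  5 · 101 = 505: from (1² + 2²)(1² + 10²), take (1·1 − 2·10, 1·10 + 2·1) = (1 − 20, 10 + 2) = (-19, 12); dropping signs (only squares matter) gives (19, 12); check 19² + 12² = 361 + 144 = 505 ✓.
  Scale by k = 2: (2·19, 2·12) = (38, 24).
Step 4: Order so x ≤ y and verify: 24² + 38² = 576 + 1444 = 2020 = n. ✓

n = 2020 = 24² + 38² (one valid representation with x ≤ y).


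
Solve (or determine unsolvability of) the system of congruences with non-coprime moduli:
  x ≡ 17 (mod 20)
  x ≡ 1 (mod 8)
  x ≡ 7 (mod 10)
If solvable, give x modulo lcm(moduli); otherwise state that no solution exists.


Moduli 20, 8, 10 are not pairwise coprime, so CRT works modulo lcm(m_i) when all pairwise compatibility conditions hold.
Pairwise compatibility: gcd(m_i, m_j) must divide a_i - a_j for every pair.
Merge one congruence at a time:
  Start: x ≡ 17 (mod 20).
  Combine with x ≡ 1 (mod 8): gcd(20, 8) = 4; 1 - 17 = -16, which IS divisible by 4, so compatible.
    Write x = 17 + 20·t and substitute into x ≡ 1 (mod 8): 20·t ≡ 1 − 17 = -16 (mod 8).
    Divide the congruence (and modulus) by g = 4: 5·t ≡ -4 (mod 2).
    Reduce coefficients mod 2: 1·t ≡ 0 (mod 2).
    So t ≡ 0 (mod 2).
    Then x = 17 + 20·0 = 17, valid modulo lcm(20, 8) = 40: x ≡ 17 (mod 40).
  Combine with x ≡ 7 (mod 10): gcd(40, 10) = 10; 7 - 17 = -10, which IS divisible by 10, so compatible.
    Write x = 17 + 40·t and substitute into x ≡ 7 (mod 10): 40·t ≡ 7 − 17 = -10 (mod 10).
    Divide the congruence (and modulus) by g = 10: 4·t ≡ -1 (mod 1).
    Modulo 1 every t works; take t = 0.
    Then x = 17 + 40·0 = 17, valid modulo lcm(40, 10) = 40: x ≡ 17 (mod 40).
Verify: 17 mod 20 = 17, 17 mod 8 = 1, 17 mod 10 = 7.

x ≡ 17 (mod 40).


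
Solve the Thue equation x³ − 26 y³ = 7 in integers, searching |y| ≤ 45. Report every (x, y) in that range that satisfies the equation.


The equation is x³ - 26y³ = 7. For fixed y, x³ = 26·y³ + 7, so a solution requires the RHS to be a perfect cube.
Strategy: iterate y from -45 to 45, compute RHS = 26·y³ + 7, and check whether it is a (positive or negative) perfect cube.
Check small values of y:
  y = 0: RHS = 7 is not a perfect cube.
  y = 1: RHS = 33 is not a perfect cube.
  y = -1: RHS = -19 is not a perfect cube.
  y = 2: RHS = 215 is not a perfect cube.
  y = -2: RHS = -201 is not a perfect cube.
  y = 3: RHS = 709 is not a perfect cube.
  y = -3: RHS = -695 is not a perfect cube.
Continuing the search up to |y| = 45 finds no solutions either.
No (x, y) in the scanned range satisfies the equation.

No integer solutions with |y| ≤ 45.


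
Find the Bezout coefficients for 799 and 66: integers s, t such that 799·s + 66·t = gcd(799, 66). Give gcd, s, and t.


Euclidean algorithm on (799, 66) — divide until remainder is 0:
  799 = 12 · 66 + 7
  66 = 9 · 7 + 3
  7 = 2 · 3 + 1
  3 = 3 · 1 + 0
gcd(799, 66) = 1.
Track Bezout coefficients alongside the remainders: start with r₀ = 799 = a·1 + b·0 (s = 1, t = 0) and r₁ = 66 = a·0 + b·1 (s = 0, t = 1); each new remainder r_{k+1} = r_{k-1} − q_k·r_k inherits s_{k+1} = s_{k-1} − q_k·s_k, t_{k+1} = t_{k-1} − q_k·t_k, so r_k = a·s_k + b·t_k at every step:
  q = 12: r = 7, s = 1 − 12·0 = 1, t = 0 − 12·1 = -12  (check: 799·1 + 66·(-12) = 7)
  q = 9: r = 3, s = 0 − 9·1 = -9, t = 1 − 9·(-12) = 109  (check: 799·(-9) + 66·109 = 3)
  q = 2: r = 1, s = 1 − 2·(-9) = 19, t = -12 − 2·109 = -230  (check: 799·19 + 66·(-230) = 1)
The row with r = 1 (the gcd) gives the Bezout coefficients s = 19, t = -230.
Result: 799 · (19) + 66 · (-230) = 1.

gcd(799, 66) = 1; s = 19, t = -230 (check: 799·19 + 66·(-230) = 1).


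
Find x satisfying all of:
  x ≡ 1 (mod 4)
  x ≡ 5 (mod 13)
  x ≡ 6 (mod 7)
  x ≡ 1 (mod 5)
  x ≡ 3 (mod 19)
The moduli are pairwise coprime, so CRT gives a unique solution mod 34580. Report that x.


Product of moduli M = 4 · 13 · 7 · 5 · 19 = 34580.
Merge one congruence at a time:
  Start: x ≡ 1 (mod 4).
  Combine with x ≡ 5 (mod 13); new modulus lcm = 52.
    Write x = 1 + 4·t and substitute into x ≡ 5 (mod 13): 4·t ≡ 5 − 1 = 4 (mod 13).
    The inverse of 4 mod 13 is 10 (since 4·10 = 40 = 3·13 + 1), so t ≡ 10·4 = 40 ≡ 1 (mod 13).
    Then x = 1 + 4·1 = 5, valid modulo lcm(4, 13) = 52: x ≡ 5 (mod 52).
  Combine with x ≡ 6 (mod 7); new modulus lcm = 364.
    Write x = 5 + 52·t and substitute into x ≡ 6 (mod 7): 52·t ≡ 6 − 5 = 1 (mod 7).
    Reduce coefficients mod 7: 3·t ≡ 1 (mod 7).
    The inverse of 3 mod 7 is 5 (since 3·5 = 15 = 2·7 + 1), so t ≡ 5·1 = 5 ≡ 5 (mod 7).
    Then x = 5 + 52·5 = 265, valid modulo lcm(52, 7) = 364: x ≡ 265 (mod 364).
  Combine with x ≡ 1 (mod 5); new modulus lcm = 1820.
    Write x = 265 + 364·t and substitute into x ≡ 1 (mod 5): 364·t ≡ 1 − 265 = -264 (mod 5).
    Reduce coefficients mod 5: 4·t ≡ 1 (mod 5).
    The inverse of 4 mod 5 is 4 (since 4·4 = 16 = 3·5 + 1), so t ≡ 4·1 = 4 ≡ 4 (mod 5).
    Then x = 265 + 364·4 = 1721, valid modulo lcm(364, 5) = 1820: x ≡ 1721 (mod 1820).
  Combine with x ≡ 3 (mod 19); new modulus lcm = 34580.
    Write x = 1721 + 1820·t and substitute into x ≡ 3 (mod 19): 1820·t ≡ 3 − 1721 = -1718 (mod 19).
    Reduce coefficients mod 19: 15·t ≡ 11 (mod 19).
    The inverse of 15 mod 19 is 14 (since 15·14 = 210 = 11·19 + 1), so t ≡ 14·11 = 154 ≡ 2 (mod 19).
    Then x = 1721 + 1820·2 = 5361, valid modulo lcm(1820, 19) = 34580: x ≡ 5361 (mod 34580).
Verify against each original: 5361 mod 4 = 1, 5361 mod 13 = 5, 5361 mod 7 = 6, 5361 mod 5 = 1, 5361 mod 19 = 3.

x ≡ 5361 (mod 34580).


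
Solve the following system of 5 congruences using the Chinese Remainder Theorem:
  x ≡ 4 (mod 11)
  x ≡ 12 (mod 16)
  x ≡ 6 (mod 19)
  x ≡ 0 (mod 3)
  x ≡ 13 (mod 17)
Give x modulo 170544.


Product of moduli M = 11 · 16 · 19 · 3 · 17 = 170544.
Merge one congruence at a time:
  Start: x ≡ 4 (mod 11).
  Combine with x ≡ 12 (mod 16); new modulus lcm = 176.
    Write x = 4 + 11·t and substitute into x ≡ 12 (mod 16): 11·t ≡ 12 − 4 = 8 (mod 16).
    The inverse of 11 mod 16 is 3 (since 11·3 = 33 = 2·16 + 1), so t ≡ 3·8 = 24 ≡ 8 (mod 16).
    Then x = 4 + 11·8 = 92, valid modulo lcm(11, 16) = 176: x ≡ 92 (mod 176).
  Combine with x ≡ 6 (mod 19); new modulus lcm = 3344.
    Write x = 92 + 176·t and substitute into x ≡ 6 (mod 19): 176·t ≡ 6 − 92 = -86 (mod 19).
    Reduce coefficients mod 19: 5·t ≡ 9 (mod 19).
    The inverse of 5 mod 19 is 4 (since 5·4 = 20 = 1·19 + 1), so t ≡ 4·9 = 36 ≡ 17 (mod 19).
    Then x = 92 + 176·17 = 3084, valid modulo lcm(176, 19) = 3344: x ≡ 3084 (mod 3344).
  Combine with x ≡ 0 (mod 3); new modulus lcm = 10032.
    Write x = 3084 + 3344·t and substitute into x ≡ 0 (mod 3): 3344·t ≡ 0 − 3084 = -3084 (mod 3).
    Reduce coefficients mod 3: 2·t ≡ 0 (mod 3).
    The inverse of 2 mod 3 is 2 (since 2·2 = 4 = 1·3 + 1), so t ≡ 2·0 = 0 ≡ 0 (mod 3).
    Then x = 3084 + 3344·0 = 3084, valid modulo lcm(3344, 3) = 10032: x ≡ 3084 (mod 10032).
  Combine with x ≡ 13 (mod 17); new modulus lcm = 170544.
    Write x = 3084 + 10032·t and substitute into x ≡ 13 (mod 17): 10032·t ≡ 13 − 3084 = -3071 (mod 17).
    Reduce coefficients mod 17: 2·t ≡ 6 (mod 17).
    The inverse of 2 mod 17 is 9 (since 2·9 = 18 = 1·17 + 1), so t ≡ 9·6 = 54 ≡ 3 (mod 17).
    Then x = 3084 + 10032·3 = 33180, valid modulo lcm(10032, 17) = 170544: x ≡ 33180 (mod 170544).
Verify against each original: 33180 mod 11 = 4, 33180 mod 16 = 12, 33180 mod 19 = 6, 33180 mod 3 = 0, 33180 mod 17 = 13.

x ≡ 33180 (mod 170544).


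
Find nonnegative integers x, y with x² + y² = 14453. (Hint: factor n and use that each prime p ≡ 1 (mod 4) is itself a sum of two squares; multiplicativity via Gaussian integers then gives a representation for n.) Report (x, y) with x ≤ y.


Step 1: Factor n = 14453 = 97 · 149.
Step 2: Check the mod-4 condition on each prime factor: 97 ≡ 1 (mod 4), exponent 1; 149 ≡ 1 (mod 4), exponent 1.
All primes ≡ 3 (mod 4) appear to even exponent (or don't appear), so by the two-squares theorem n IS expressible as a sum of two squares.
Step 3: Build a representation. Here n = 97 · 149 is a product of primes ≡ 1 (mod 4). Each prime p ≡ 1 (mod 4) is itself a sum of two squares; find a² by testing p − a² for a perfect square:
  97: 97 − 1² = 96, 97 − 2² = 93, 97 − 3² = 88, 97 − 4² = 81 = 9² ⇒ 97 = 4² + 9².
  149: 149 − 1² = 148, 149 − 2² = 145, 149 − 3² = 140, 149 − 4² = 133, 149 − 5² = 124, 149 − 6² = 113, 149 − 7² = 100 = 10² ⇒ 149 = 7² + 10².
  Combine using the Brahmagupta–Fibonacci identity (a² + b²)(c² + d²) = (ac − bd)² + (ad + bc)² = (ac + bd)² + (ad − bc)²:
  97 · 149 = 14453: from (4² + 9²)(7² + 10²), take (4·7 − 9·10, 4·10 + 9·7) = (28 − 90, 40 + 63) = (-62, 103); dropping signs (only squares matter) gives (62, 103); check 62² + 103² = 3844 + 10609 = 14453 ✓.
Step 4: Order so x ≤ y and verify: 62² + 103² = 3844 + 10609 = 14453 = n. ✓

n = 14453 = 62² + 103² (one valid representation with x ≤ y).


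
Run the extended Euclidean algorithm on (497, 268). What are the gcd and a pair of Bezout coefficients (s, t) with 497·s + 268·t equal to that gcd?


Euclidean algorithm on (497, 268) — divide until remainder is 0:
  497 = 1 · 268 + 229
  268 = 1 · 229 + 39
  229 = 5 · 39 + 34
  39 = 1 · 34 + 5
  34 = 6 · 5 + 4
  5 = 1 · 4 + 1
  4 = 4 · 1 + 0
gcd(497, 268) = 1.
Track Bezout coefficients alongside the remainders: start with r₀ = 497 = a·1 + b·0 (s = 1, t = 0) and r₁ = 268 = a·0 + b·1 (s = 0, t = 1); each new remainder r_{k+1} = r_{k-1} − q_k·r_k inherits s_{k+1} = s_{k-1} − q_k·s_k, t_{k+1} = t_{k-1} − q_k·t_k, so r_k = a·s_k + b·t_k at every step:
  q = 1: r = 229, s = 1 − 1·0 = 1, t = 0 − 1·1 = -1  (check: 497·1 + 268·(-1) = 229)
  q = 1: r = 39, s = 0 − 1·1 = -1, t = 1 − 1·(-1) = 2  (check: 497·(-1) + 268·2 = 39)
  q = 5: r = 34, s = 1 − 5·(-1) = 6, t = -1 − 5·2 = -11  (check: 497·6 + 268·(-11) = 34)
  q = 1: r = 5, s = -1 − 1·6 = -7, t = 2 − 1·(-11) = 13  (check: 497·(-7) + 268·13 = 5)
  q = 6: r = 4, s = 6 − 6·(-7) = 48, t = -11 − 6·13 = -89  (check: 497·48 + 268·(-89) = 4)
  q = 1: r = 1, s = -7 − 1·48 = -55, t = 13 − 1·(-89) = 102  (check: 497·(-55) + 268·102 = 1)
The row with r = 1 (the gcd) gives the Bezout coefficients s = -55, t = 102.
Result: 497 · (-55) + 268 · (102) = 1.

gcd(497, 268) = 1; s = -55, t = 102 (check: 497·(-55) + 268·102 = 1).


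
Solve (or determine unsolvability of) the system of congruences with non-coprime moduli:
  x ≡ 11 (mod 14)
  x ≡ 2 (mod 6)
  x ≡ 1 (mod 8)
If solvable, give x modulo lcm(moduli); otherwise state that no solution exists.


Moduli 14, 6, 8 are not pairwise coprime, so CRT works modulo lcm(m_i) when all pairwise compatibility conditions hold.
Pairwise compatibility: gcd(m_i, m_j) must divide a_i - a_j for every pair.
Merge one congruence at a time:
  Start: x ≡ 11 (mod 14).
  Combine with x ≡ 2 (mod 6): gcd(14, 6) = 2, and 2 - 11 = -9 is NOT divisible by 2.
    ⇒ system is inconsistent (no integer solution).

No solution (the system is inconsistent).


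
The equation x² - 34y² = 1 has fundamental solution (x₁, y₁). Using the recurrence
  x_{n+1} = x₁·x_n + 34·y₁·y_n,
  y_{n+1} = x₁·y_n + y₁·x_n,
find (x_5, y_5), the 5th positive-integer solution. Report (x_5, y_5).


Step 1: Find the fundamental solution (x₁, y₁) of x² - 34y² = 1.
  Expand √34 as a continued fraction. a₀ = ⌊√34⌋ = 5; iterate m_{k+1} = d_k·a_k − m_k, d_{k+1} = (34 − m_{k+1}²)/d_k, a_{k+1} = ⌊(a₀ + m_{k+1})/d_{k+1}⌋ (starting m₀ = 0, d₀ = 1), with convergents p_k = a_k·p_{k-1} + p_{k-2}, q_k = a_k·q_{k-1} + q_{k-2} (p₋₁ = 1, q₋₁ = 0):
  k = 0: a₀ = 5; p₀/q₀ = 5/1; p₀² − 34·q₀² = 25 − 34 = -9.
  k = 1: m = 5, d = 9, a = ⌊(5 + 5)/9⌋ = 1; p/q = (1·5 + 1)/(1·1 + 0) = 6/1; p² − 34·q² = 36 − 34 = 2.
  k = 2: m = 4, d = 2, a = ⌊(5 + 4)/2⌋ = 4; p/q = (4·6 + 5)/(4·1 + 1) = 29/5; p² − 34·q² = 841 − 850 = -9.
  k = 3: m = 4, d = 9, a = ⌊(5 + 4)/9⌋ = 1; p/q = (1·29 + 6)/(1·5 + 1) = 35/6; p² − 34·q² = 1225 − 1224 = 1.
  The first convergent with p² − 34·q² = 1 gives the fundamental solution (x₁, y₁) = (35, 6).
Step 2: Apply the recurrence (x_{n+1}, y_{n+1}) = (x₁x_n + 34y₁y_n, x₁y_n + y₁x_n) repeatedly.
  From (x_1, y_1) = (35, 6): x_2 = 35·35 + 34·6·6 = 2449; y_2 = 35·6 + 6·35 = 420.
  From (x_2, y_2) = (2449, 420): x_3 = 35·2449 + 34·6·420 = 171395; y_3 = 35·420 + 6·2449 = 29394.
  From (x_3, y_3) = (171395, 29394): x_4 = 35·171395 + 34·6·29394 = 11995201; y_4 = 35·29394 + 6·171395 = 2057160.
  From (x_4, y_4) = (11995201, 2057160): x_5 = 35·11995201 + 34·6·2057160 = 839492675; y_5 = 35·2057160 + 6·11995201 = 143971806.
Step 3: Verify x_5² - 34·y_5² = 704747951378655625 - 704747951378655624 = 1 (should be 1). ✓

(x_1, y_1) = (35, 6); (x_5, y_5) = (839492675, 143971806).


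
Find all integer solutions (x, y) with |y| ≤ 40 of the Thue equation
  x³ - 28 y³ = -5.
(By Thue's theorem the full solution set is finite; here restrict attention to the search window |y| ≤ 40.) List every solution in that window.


The equation is x³ - 28y³ = -5. For fixed y, x³ = 28·y³ − 5, so a solution requires the RHS to be a perfect cube.
Strategy: iterate y from -40 to 40, compute RHS = 28·y³ − 5, and check whether it is a (positive or negative) perfect cube.
Check small values of y:
  y = 0: RHS = -5 is not a perfect cube.
  y = 1: RHS = 23 is not a perfect cube.
  y = -1: RHS = -33 is not a perfect cube.
  y = 2: RHS = 219 is not a perfect cube.
  y = -2: RHS = -229 is not a perfect cube.
  y = 3: RHS = 751 is not a perfect cube.
  y = -3: RHS = -761 is not a perfect cube.
Continuing the search up to |y| = 40 finds no solutions either.
No (x, y) in the scanned range satisfies the equation.

No integer solutions with |y| ≤ 40.


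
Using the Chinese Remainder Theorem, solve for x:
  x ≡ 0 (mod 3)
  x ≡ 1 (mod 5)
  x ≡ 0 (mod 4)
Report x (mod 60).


Moduli 3, 5, 4 are pairwise coprime; by CRT there is a unique solution modulo M = 3 · 5 · 4 = 60.
Solve pairwise, accumulating the modulus:
  Start with x ≡ 0 (mod 3).
  Combine with x ≡ 1 (mod 5): since gcd(3, 5) = 1, we get a unique residue mod 15.
    Write x = 0 + 3·t and substitute into x ≡ 1 (mod 5): 3·t ≡ 1 − 0 = 1 (mod 5).
    The inverse of 3 mod 5 is 2 (since 3·2 = 6 = 1·5 + 1), so t ≡ 2·1 = 2 ≡ 2 (mod 5).
    Then x = 0 + 3·2 = 6, valid modulo lcm(3, 5) = 15: x ≡ 6 (mod 15).
  Combine with x ≡ 0 (mod 4): since gcd(15, 4) = 1, we get a unique residue mod 60.
    Write x = 6 + 15·t and substitute into x ≡ 0 (mod 4): 15·t ≡ 0 − 6 = -6 (mod 4).
    Reduce coefficients mod 4: 3·t ≡ 2 (mod 4).
    The inverse of 3 mod 4 is 3 (since 3·3 = 9 = 2·4 + 1), so t ≡ 3·2 = 6 ≡ 2 (mod 4).
    Then x = 6 + 15·2 = 36, valid modulo lcm(15, 4) = 60: x ≡ 36 (mod 60).
Verify: 36 mod 3 = 0 ✓, 36 mod 5 = 1 ✓, 36 mod 4 = 0 ✓.

x ≡ 36 (mod 60).


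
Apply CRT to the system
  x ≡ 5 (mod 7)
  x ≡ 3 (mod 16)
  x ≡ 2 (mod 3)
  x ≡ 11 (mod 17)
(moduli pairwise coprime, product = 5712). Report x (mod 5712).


Product of moduli M = 7 · 16 · 3 · 17 = 5712.
Merge one congruence at a time:
  Start: x ≡ 5 (mod 7).
  Combine with x ≡ 3 (mod 16); new modulus lcm = 112.
    Write x = 5 + 7·t and substitute into x ≡ 3 (mod 16): 7·t ≡ 3 − 5 = -2 (mod 16).
    Reduce coefficients mod 16: 7·t ≡ 14 (mod 16).
    The inverse of 7 mod 16 is 7 (since 7·7 = 49 = 3·16 + 1), so t ≡ 7·14 = 98 ≡ 2 (mod 16).
    Then x = 5 + 7·2 = 19, valid modulo lcm(7, 16) = 112: x ≡ 19 (mod 112).
  Combine with x ≡ 2 (mod 3); new modulus lcm = 336.
    Write x = 19 + 112·t and substitute into x ≡ 2 (mod 3): 112·t ≡ 2 − 19 = -17 (mod 3).
    Reduce coefficients mod 3: 1·t ≡ 1 (mod 3).
    So t ≡ 1 (mod 3).
    Then x = 19 + 112·1 = 131, valid modulo lcm(112, 3) = 336: x ≡ 131 (mod 336).
  Combine with x ≡ 11 (mod 17); new modulus lcm = 5712.
    Write x = 131 + 336·t and substitute into x ≡ 11 (mod 17): 336·t ≡ 11 − 131 = -120 (mod 17).
    Reduce coefficients mod 17: 13·t ≡ 16 (mod 17).
    The inverse of 13 mod 17 is 4 (since 13·4 = 52 = 3·17 + 1), so t ≡ 4·16 = 64 ≡ 13 (mod 17).
    Then x = 131 + 336·13 = 4499, valid modulo lcm(336, 17) = 5712: x ≡ 4499 (mod 5712).
Verify against each original: 4499 mod 7 = 5, 4499 mod 16 = 3, 4499 mod 3 = 2, 4499 mod 17 = 11.

x ≡ 4499 (mod 5712).


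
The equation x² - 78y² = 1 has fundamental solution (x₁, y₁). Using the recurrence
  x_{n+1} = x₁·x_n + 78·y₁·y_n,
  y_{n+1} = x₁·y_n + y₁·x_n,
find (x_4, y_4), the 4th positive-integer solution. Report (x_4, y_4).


Step 1: Find the fundamental solution (x₁, y₁) of x² - 78y² = 1.
  Expand √78 as a continued fraction. a₀ = ⌊√78⌋ = 8; iterate m_{k+1} = d_k·a_k − m_k, d_{k+1} = (78 − m_{k+1}²)/d_k, a_{k+1} = ⌊(a₀ + m_{k+1})/d_{k+1}⌋ (starting m₀ = 0, d₀ = 1), with convergents p_k = a_k·p_{k-1} + p_{k-2}, q_k = a_k·q_{k-1} + q_{k-2} (p₋₁ = 1, q₋₁ = 0):
  k = 0: a₀ = 8; p₀/q₀ = 8/1; p₀² − 78·q₀² = 64 − 78 = -14.
  k = 1: m = 8, d = 14, a = ⌊(8 + 8)/14⌋ = 1; p/q = (1·8 + 1)/(1·1 + 0) = 9/1; p² − 78·q² = 81 − 78 = 3.
  k = 2: m = 6, d = 3, a = ⌊(8 + 6)/3⌋ = 4; p/q = (4·9 + 8)/(4·1 + 1) = 44/5; p² − 78·q² = 1936 − 1950 = -14.
  k = 3: m = 6, d = 14, a = ⌊(8 + 6)/14⌋ = 1; p/q = (1·44 + 9)/(1·5 + 1) = 53/6; p² − 78·q² = 2809 − 2808 = 1.
  The first convergent with p² − 78·q² = 1 gives the fundamental solution (x₁, y₁) = (53, 6).
Step 2: Apply the recurrence (x_{n+1}, y_{n+1}) = (x₁x_n + 78y₁y_n, x₁y_n + y₁x_n) repeatedly.
  From (x_1, y_1) = (53, 6): x_2 = 53·53 + 78·6·6 = 5617; y_2 = 53·6 + 6·53 = 636.
  From (x_2, y_2) = (5617, 636): x_3 = 53·5617 + 78·6·636 = 595349; y_3 = 53·636 + 6·5617 = 67410.
  From (x_3, y_3) = (595349, 67410): x_4 = 53·595349 + 78·6·67410 = 63101377; y_4 = 53·67410 + 6·595349 = 7144824.
Step 3: Verify x_4² - 78·y_4² = 3981783779296129 - 3981783779296128 = 1 (should be 1). ✓

(x_1, y_1) = (53, 6); (x_4, y_4) = (63101377, 7144824).


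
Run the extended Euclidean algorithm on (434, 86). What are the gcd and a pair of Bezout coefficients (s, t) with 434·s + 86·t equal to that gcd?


Euclidean algorithm on (434, 86) — divide until remainder is 0:
  434 = 5 · 86 + 4
  86 = 21 · 4 + 2
  4 = 2 · 2 + 0
gcd(434, 86) = 2.
Track Bezout coefficients alongside the remainders: start with r₀ = 434 = a·1 + b·0 (s = 1, t = 0) and r₁ = 86 = a·0 + b·1 (s = 0, t = 1); each new remainder r_{k+1} = r_{k-1} − q_k·r_k inherits s_{k+1} = s_{k-1} − q_k·s_k, t_{k+1} = t_{k-1} − q_k·t_k, so r_k = a·s_k + b·t_k at every step:
  q = 5: r = 4, s = 1 − 5·0 = 1, t = 0 − 5·1 = -5  (check: 434·1 + 86·(-5) = 4)
  q = 21: r = 2, s = 0 − 21·1 = -21, t = 1 − 21·(-5) = 106  (check: 434·(-21) + 86·106 = 2)
The row with r = 2 (the gcd) gives the Bezout coefficients s = -21, t = 106.
Result: 434 · (-21) + 86 · (106) = 2.

gcd(434, 86) = 2; s = -21, t = 106 (check: 434·(-21) + 86·106 = 2).


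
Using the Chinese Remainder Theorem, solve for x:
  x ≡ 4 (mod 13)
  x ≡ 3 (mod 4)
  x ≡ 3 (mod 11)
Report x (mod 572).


Moduli 13, 4, 11 are pairwise coprime; by CRT there is a unique solution modulo M = 13 · 4 · 11 = 572.
Solve pairwise, accumulating the modulus:
  Start with x ≡ 4 (mod 13).
  Combine with x ≡ 3 (mod 4): since gcd(13, 4) = 1, we get a unique residue mod 52.
    Write x = 4 + 13·t and substitute into x ≡ 3 (mod 4): 13·t ≡ 3 − 4 = -1 (mod 4).
    Reduce coefficients mod 4: 1·t ≡ 3 (mod 4).
    So t ≡ 3 (mod 4).
    Then x = 4 + 13·3 = 43, valid modulo lcm(13, 4) = 52: x ≡ 43 (mod 52).
  Combine with x ≡ 3 (mod 11): since gcd(52, 11) = 1, we get a unique residue mod 572.
    Write x = 43 + 52·t and substitute into x ≡ 3 (mod 11): 52·t ≡ 3 − 43 = -40 (mod 11).
    Reduce coefficients mod 11: 8·t ≡ 4 (mod 11).
    The inverse of 8 mod 11 is 7 (since 8·7 = 56 = 5·11 + 1), so t ≡ 7·4 = 28 ≡ 6 (mod 11).
    Then x = 43 + 52·6 = 355, valid modulo lcm(52, 11) = 572: x ≡ 355 (mod 572).
Verify: 355 mod 13 = 4 ✓, 355 mod 4 = 3 ✓, 355 mod 11 = 3 ✓.

x ≡ 355 (mod 572).


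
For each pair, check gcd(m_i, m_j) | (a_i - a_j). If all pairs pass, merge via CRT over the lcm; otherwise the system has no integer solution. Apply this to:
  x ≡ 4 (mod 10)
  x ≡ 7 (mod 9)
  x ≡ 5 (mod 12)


Moduli 10, 9, 12 are not pairwise coprime, so CRT works modulo lcm(m_i) when all pairwise compatibility conditions hold.
Pairwise compatibility: gcd(m_i, m_j) must divide a_i - a_j for every pair.
Merge one congruence at a time:
  Start: x ≡ 4 (mod 10).
  Combine with x ≡ 7 (mod 9): gcd(10, 9) = 1; 7 - 4 = 3, which IS divisible by 1, so compatible.
    Write x = 4 + 10·t and substitute into x ≡ 7 (mod 9): 10·t ≡ 7 − 4 = 3 (mod 9).
    Reduce coefficients mod 9: 1·t ≡ 3 (mod 9).
    So t ≡ 3 (mod 9).
    Then x = 4 + 10·3 = 34, valid modulo lcm(10, 9) = 90: x ≡ 34 (mod 90).
  Combine with x ≡ 5 (mod 12): gcd(90, 12) = 6, and 5 - 34 = -29 is NOT divisible by 6.
    ⇒ system is inconsistent (no integer solution).

No solution (the system is inconsistent).


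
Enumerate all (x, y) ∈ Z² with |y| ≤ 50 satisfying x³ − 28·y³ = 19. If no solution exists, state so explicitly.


The equation is x³ - 28y³ = 19. For fixed y, x³ = 28·y³ + 19, so a solution requires the RHS to be a perfect cube.
Strategy: iterate y from -50 to 50, compute RHS = 28·y³ + 19, and check whether it is a (positive or negative) perfect cube.
Check small values of y:
  y = 0: RHS = 19 is not a perfect cube.
  y = 1: RHS = 47 is not a perfect cube.
  y = -1: RHS = -9 is not a perfect cube.
  y = 2: RHS = 243 is not a perfect cube.
  y = -2: RHS = -205 is not a perfect cube.
  y = 3: RHS = 775 is not a perfect cube.
  y = -3: RHS = -737 is not a perfect cube.
Continuing the search up to |y| = 50 finds no solutions either.
No (x, y) in the scanned range satisfies the equation.

No integer solutions with |y| ≤ 50.


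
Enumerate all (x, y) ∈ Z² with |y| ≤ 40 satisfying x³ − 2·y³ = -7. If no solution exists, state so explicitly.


The equation is x³ - 2y³ = -7. For fixed y, x³ = 2·y³ − 7, so a solution requires the RHS to be a perfect cube.
Strategy: iterate y from -40 to 40, compute RHS = 2·y³ − 7, and check whether it is a (positive or negative) perfect cube.
Check small values of y:
  y = 0: RHS = -7 is not a perfect cube.
  y = 1: RHS = -5 is not a perfect cube.
  y = -1: RHS = -9 is not a perfect cube.
  y = 2: RHS = 9 is not a perfect cube.
  y = -2: RHS = -23 is not a perfect cube.
  y = 3: RHS = 47 is not a perfect cube.
  y = -3: RHS = -61 is not a perfect cube.
Continuing the search up to |y| = 40 finds no solutions either.
No (x, y) in the scanned range satisfies the equation.

No integer solutions with |y| ≤ 40.


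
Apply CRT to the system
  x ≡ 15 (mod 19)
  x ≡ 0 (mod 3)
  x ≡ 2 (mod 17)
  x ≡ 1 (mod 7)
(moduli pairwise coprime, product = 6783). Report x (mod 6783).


Product of moduli M = 19 · 3 · 17 · 7 = 6783.
Merge one congruence at a time:
  Start: x ≡ 15 (mod 19).
  Combine with x ≡ 0 (mod 3); new modulus lcm = 57.
    Write x = 15 + 19·t and substitute into x ≡ 0 (mod 3): 19·t ≡ 0 − 15 = -15 (mod 3).
    Reduce coefficients mod 3: 1·t ≡ 0 (mod 3).
    So t ≡ 0 (mod 3).
    Then x = 15 + 19·0 = 15, valid modulo lcm(19, 3) = 57: x ≡ 15 (mod 57).
  Combine with x ≡ 2 (mod 17); new modulus lcm = 969.
    Write x = 15 + 57·t and substitute into x ≡ 2 (mod 17): 57·t ≡ 2 − 15 = -13 (mod 17).
    Reduce coefficients mod 17: 6·t ≡ 4 (mod 17).
    The inverse of 6 mod 17 is 3 (since 6·3 = 18 = 1·17 + 1), so t ≡ 3·4 = 12 ≡ 12 (mod 17).
    Then x = 15 + 57·12 = 699, valid modulo lcm(57, 17) = 969: x ≡ 699 (mod 969).
  Combine with x ≡ 1 (mod 7); new modulus lcm = 6783.
    Write x = 699 + 969·t and substitute into x ≡ 1 (mod 7): 969·t ≡ 1 − 699 = -698 (mod 7).
    Reduce coefficients mod 7: 3·t ≡ 2 (mod 7).
    The inverse of 3 mod 7 is 5 (since 3·5 = 15 = 2·7 + 1), so t ≡ 5·2 = 10 ≡ 3 (mod 7).
    Then x = 699 + 969·3 = 3606, valid modulo lcm(969, 7) = 6783: x ≡ 3606 (mod 6783).
Verify against each original: 3606 mod 19 = 15, 3606 mod 3 = 0, 3606 mod 17 = 2, 3606 mod 7 = 1.

x ≡ 3606 (mod 6783).


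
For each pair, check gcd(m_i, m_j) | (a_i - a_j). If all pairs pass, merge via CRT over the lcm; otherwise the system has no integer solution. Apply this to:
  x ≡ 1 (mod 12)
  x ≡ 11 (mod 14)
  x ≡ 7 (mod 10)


Moduli 12, 14, 10 are not pairwise coprime, so CRT works modulo lcm(m_i) when all pairwise compatibility conditions hold.
Pairwise compatibility: gcd(m_i, m_j) must divide a_i - a_j for every pair.
Merge one congruence at a time:
  Start: x ≡ 1 (mod 12).
  Combine with x ≡ 11 (mod 14): gcd(12, 14) = 2; 11 - 1 = 10, which IS divisible by 2, so compatible.
    Write x = 1 + 12·t and substitute into x ≡ 11 (mod 14): 12·t ≡ 11 − 1 = 10 (mod 14).
    Divide the congruence (and modulus) by g = 2: 6·t ≡ 5 (mod 7).
    The inverse of 6 mod 7 is 6 (since 6·6 = 36 = 5·7 + 1), so t ≡ 6·5 = 30 ≡ 2 (mod 7).
    Then x = 1 + 12·2 = 25, valid modulo lcm(12, 14) = 84: x ≡ 25 (mod 84).
  Combine with x ≡ 7 (mod 10): gcd(84, 10) = 2; 7 - 25 = -18, which IS divisible by 2, so compatible.
    Write x = 25 + 84·t and substitute into x ≡ 7 (mod 10): 84·t ≡ 7 − 25 = -18 (mod 10).
    Divide the congruence (and modulus) by g = 2: 42·t ≡ -9 (mod 5).
    Reduce coefficients mod 5: 2·t ≡ 1 (mod 5).
    The inverse of 2 mod 5 is 3 (since 2·3 = 6 = 1·5 + 1), so t ≡ 3·1 = 3 ≡ 3 (mod 5).
    Then x = 25 + 84·3 = 277, valid modulo lcm(84, 10) = 420: x ≡ 277 (mod 420).
Verify: 277 mod 12 = 1, 277 mod 14 = 11, 277 mod 10 = 7.

x ≡ 277 (mod 420).


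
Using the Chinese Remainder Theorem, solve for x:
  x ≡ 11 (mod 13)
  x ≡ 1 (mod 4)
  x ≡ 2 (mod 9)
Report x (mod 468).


Moduli 13, 4, 9 are pairwise coprime; by CRT there is a unique solution modulo M = 13 · 4 · 9 = 468.
Solve pairwise, accumulating the modulus:
  Start with x ≡ 11 (mod 13).
  Combine with x ≡ 1 (mod 4): since gcd(13, 4) = 1, we get a unique residue mod 52.
    Write x = 11 + 13·t and substitute into x ≡ 1 (mod 4): 13·t ≡ 1 − 11 = -10 (mod 4).
    Reduce coefficients mod 4: 1·t ≡ 2 (mod 4).
    So t ≡ 2 (mod 4).
    Then x = 11 + 13·2 = 37, valid modulo lcm(13, 4) = 52: x ≡ 37 (mod 52).
  Combine with x ≡ 2 (mod 9): since gcd(52, 9) = 1, we get a unique residue mod 468.
    Write x = 37 + 52·t and substitute into x ≡ 2 (mod 9): 52·t ≡ 2 − 37 = -35 (mod 9).
    Reduce coefficients mod 9: 7·t ≡ 1 (mod 9).
    The inverse of 7 mod 9 is 4 (since 7·4 = 28 = 3·9 + 1), so t ≡ 4·1 = 4 ≡ 4 (mod 9).
    Then x = 37 + 52·4 = 245, valid modulo lcm(52, 9) = 468: x ≡ 245 (mod 468).
Verify: 245 mod 13 = 11 ✓, 245 mod 4 = 1 ✓, 245 mod 9 = 2 ✓.

x ≡ 245 (mod 468).


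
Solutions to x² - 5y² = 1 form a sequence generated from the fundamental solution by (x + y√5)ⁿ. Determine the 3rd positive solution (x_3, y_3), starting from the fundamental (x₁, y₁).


Step 1: Find the fundamental solution (x₁, y₁) of x² - 5y² = 1.
  Expand √5 as a continued fraction. a₀ = ⌊√5⌋ = 2; iterate m_{k+1} = d_k·a_k − m_k, d_{k+1} = (5 − m_{k+1}²)/d_k, a_{k+1} = ⌊(a₀ + m_{k+1})/d_{k+1}⌋ (starting m₀ = 0, d₀ = 1), with convergents p_k = a_k·p_{k-1} + p_{k-2}, q_k = a_k·q_{k-1} + q_{k-2} (p₋₁ = 1, q₋₁ = 0):
  k = 0: a₀ = 2; p₀/q₀ = 2/1; p₀² − 5·q₀² = 4 − 5 = -1.
  k = 1: m = 2, d = 1, a = ⌊(2 + 2)/1⌋ = 4; p/q = (4·2 + 1)/(4·1 + 0) = 9/4; p² − 5·q² = 81 − 80 = 1.
  The first convergent with p² − 5·q² = 1 gives the fundamental solution (x₁, y₁) = (9, 4).
Step 2: Apply the recurrence (x_{n+1}, y_{n+1}) = (x₁x_n + 5y₁y_n, x₁y_n + y₁x_n) repeatedly.
  From (x_1, y_1) = (9, 4): x_2 = 9·9 + 5·4·4 = 161; y_2 = 9·4 + 4·9 = 72.
  From (x_2, y_2) = (161, 72): x_3 = 9·161 + 5·4·72 = 2889; y_3 = 9·72 + 4·161 = 1292.
Step 3: Verify x_3² - 5·y_3² = 8346321 - 8346320 = 1 (should be 1). ✓

(x_1, y_1) = (9, 4); (x_3, y_3) = (2889, 1292).


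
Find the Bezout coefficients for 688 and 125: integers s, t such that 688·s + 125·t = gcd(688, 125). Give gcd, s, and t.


Euclidean algorithm on (688, 125) — divide until remainder is 0:
  688 = 5 · 125 + 63
  125 = 1 · 63 + 62
  63 = 1 · 62 + 1
  62 = 62 · 1 + 0
gcd(688, 125) = 1.
Track Bezout coefficients alongside the remainders: start with r₀ = 688 = a·1 + b·0 (s = 1, t = 0) and r₁ = 125 = a·0 + b·1 (s = 0, t = 1); each new remainder r_{k+1} = r_{k-1} − q_k·r_k inherits s_{k+1} = s_{k-1} − q_k·s_k, t_{k+1} = t_{k-1} − q_k·t_k, so r_k = a·s_k + b·t_k at every step:
  q = 5: r = 63, s = 1 − 5·0 = 1, t = 0 − 5·1 = -5  (check: 688·1 + 125·(-5) = 63)
  q = 1: r = 62, s = 0 − 1·1 = -1, t = 1 − 1·(-5) = 6  (check: 688·(-1) + 125·6 = 62)
  q = 1: r = 1, s = 1 − 1·(-1) = 2, t = -5 − 1·6 = -11  (check: 688·2 + 125·(-11) = 1)
The row with r = 1 (the gcd) gives the Bezout coefficients s = 2, t = -11.
Result: 688 · (2) + 125 · (-11) = 1.

gcd(688, 125) = 1; s = 2, t = -11 (check: 688·2 + 125·(-11) = 1).


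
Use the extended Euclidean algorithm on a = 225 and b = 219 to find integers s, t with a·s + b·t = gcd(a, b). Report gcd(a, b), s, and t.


Euclidean algorithm on (225, 219) — divide until remainder is 0:
  225 = 1 · 219 + 6
  219 = 36 · 6 + 3
  6 = 2 · 3 + 0
gcd(225, 219) = 3.
Track Bezout coefficients alongside the remainders: start with r₀ = 225 = a·1 + b·0 (s = 1, t = 0) and r₁ = 219 = a·0 + b·1 (s = 0, t = 1); each new remainder r_{k+1} = r_{k-1} − q_k·r_k inherits s_{k+1} = s_{k-1} − q_k·s_k, t_{k+1} = t_{k-1} − q_k·t_k, so r_k = a·s_k + b·t_k at every step:
  q = 1: r = 6, s = 1 − 1·0 = 1, t = 0 − 1·1 = -1  (check: 225·1 + 219·(-1) = 6)
  q = 36: r = 3, s = 0 − 36·1 = -36, t = 1 − 36·(-1) = 37  (check: 225·(-36) + 219·37 = 3)
The row with r = 3 (the gcd) gives the Bezout coefficients s = -36, t = 37.
Result: 225 · (-36) + 219 · (37) = 3.

gcd(225, 219) = 3; s = -36, t = 37 (check: 225·(-36) + 219·37 = 3).


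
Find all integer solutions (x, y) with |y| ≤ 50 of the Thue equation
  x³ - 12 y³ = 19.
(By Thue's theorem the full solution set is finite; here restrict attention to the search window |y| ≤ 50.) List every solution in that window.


The equation is x³ - 12y³ = 19. For fixed y, x³ = 12·y³ + 19, so a solution requires the RHS to be a perfect cube.
Strategy: iterate y from -50 to 50, compute RHS = 12·y³ + 19, and check whether it is a (positive or negative) perfect cube.
Check small values of y:
  y = 0: RHS = 19 is not a perfect cube.
  y = 1: RHS = 31 is not a perfect cube.
  y = -1: RHS = 7 is not a perfect cube.
  y = 2: RHS = 115 is not a perfect cube.
  y = -2: RHS = -77 is not a perfect cube.
  y = 3: RHS = 343 = (7)³ ⇒ x = 7 works.
  y = -3: RHS = -305 is not a perfect cube.
Continuing the search up to |y| = 50 finds no further solutions beyond those listed.
Collected solutions: (7, 3).

Solutions (with |y| ≤ 50): (7, 3).


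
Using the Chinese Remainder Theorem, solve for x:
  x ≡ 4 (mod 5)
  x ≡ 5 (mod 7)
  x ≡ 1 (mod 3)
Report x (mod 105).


Moduli 5, 7, 3 are pairwise coprime; by CRT there is a unique solution modulo M = 5 · 7 · 3 = 105.
Solve pairwise, accumulating the modulus:
  Start with x ≡ 4 (mod 5).
  Combine with x ≡ 5 (mod 7): since gcd(5, 7) = 1, we get a unique residue mod 35.
    Write x = 4 + 5·t and substitute into x ≡ 5 (mod 7): 5·t ≡ 5 − 4 = 1 (mod 7).
    The inverse of 5 mod 7 is 3 (since 5·3 = 15 = 2·7 + 1), so t ≡ 3·1 = 3 ≡ 3 (mod 7).
    Then x = 4 + 5·3 = 19, valid modulo lcm(5, 7) = 35: x ≡ 19 (mod 35).
  Combine with x ≡ 1 (mod 3): since gcd(35, 3) = 1, we get a unique residue mod 105.
    Write x = 19 + 35·t and substitute into x ≡ 1 (mod 3): 35·t ≡ 1 − 19 = -18 (mod 3).
    Reduce coefficients mod 3: 2·t ≡ 0 (mod 3).
    The inverse of 2 mod 3 is 2 (since 2·2 = 4 = 1·3 + 1), so t ≡ 2·0 = 0 ≡ 0 (mod 3).
    Then x = 19 + 35·0 = 19, valid modulo lcm(35, 3) = 105: x ≡ 19 (mod 105).
Verify: 19 mod 5 = 4 ✓, 19 mod 7 = 5 ✓, 19 mod 3 = 1 ✓.

x ≡ 19 (mod 105).


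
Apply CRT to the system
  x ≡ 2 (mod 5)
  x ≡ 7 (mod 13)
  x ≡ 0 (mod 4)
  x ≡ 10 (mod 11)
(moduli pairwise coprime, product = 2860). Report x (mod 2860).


Product of moduli M = 5 · 13 · 4 · 11 = 2860.
Merge one congruence at a time:
  Start: x ≡ 2 (mod 5).
  Combine with x ≡ 7 (mod 13); new modulus lcm = 65.
    Write x = 2 + 5·t and substitute into x ≡ 7 (mod 13): 5·t ≡ 7 − 2 = 5 (mod 13).
    The inverse of 5 mod 13 is 8 (since 5·8 = 40 = 3·13 + 1), so t ≡ 8·5 = 40 ≡ 1 (mod 13).
    Then x = 2 + 5·1 = 7, valid modulo lcm(5, 13) = 65: x ≡ 7 (mod 65).
  Combine with x ≡ 0 (mod 4); new modulus lcm = 260.
    Write x = 7 + 65·t and substitute into x ≡ 0 (mod 4): 65·t ≡ 0 − 7 = -7 (mod 4).
    Reduce coefficients mod 4: 1·t ≡ 1 (mod 4).
    So t ≡ 1 (mod 4).
    Then x = 7 + 65·1 = 72, valid modulo lcm(65, 4) = 260: x ≡ 72 (mod 260).
  Combine with x ≡ 10 (mod 11); new modulus lcm = 2860.
    Write x = 72 + 260·t and substitute into x ≡ 10 (mod 11): 260·t ≡ 10 − 72 = -62 (mod 11).
    Reduce coefficients mod 11: 7·t ≡ 4 (mod 11).
    The inverse of 7 mod 11 is 8 (since 7·8 = 56 = 5·11 + 1), so t ≡ 8·4 = 32 ≡ 10 (mod 11).
    Then x = 72 + 260·10 = 2672, valid modulo lcm(260, 11) = 2860: x ≡ 2672 (mod 2860).
Verify against each original: 2672 mod 5 = 2, 2672 mod 13 = 7, 2672 mod 4 = 0, 2672 mod 11 = 10.

x ≡ 2672 (mod 2860).


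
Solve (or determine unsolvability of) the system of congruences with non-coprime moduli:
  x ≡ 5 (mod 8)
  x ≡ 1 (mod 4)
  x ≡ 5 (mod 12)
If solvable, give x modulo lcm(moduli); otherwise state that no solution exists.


Moduli 8, 4, 12 are not pairwise coprime, so CRT works modulo lcm(m_i) when all pairwise compatibility conditions hold.
Pairwise compatibility: gcd(m_i, m_j) must divide a_i - a_j for every pair.
Merge one congruence at a time:
  Start: x ≡ 5 (mod 8).
  Combine with x ≡ 1 (mod 4): gcd(8, 4) = 4; 1 - 5 = -4, which IS divisible by 4, so compatible.
    Write x = 5 + 8·t and substitute into x ≡ 1 (mod 4): 8·t ≡ 1 − 5 = -4 (mod 4).
    Divide the congruence (and modulus) by g = 4: 2·t ≡ -1 (mod 1).
    Modulo 1 every t works; take t = 0.
    Then x = 5 + 8·0 = 5, valid modulo lcm(8, 4) = 8: x ≡ 5 (mod 8).
  Combine with x ≡ 5 (mod 12): gcd(8, 12) = 4; 5 - 5 = 0, which IS divisible by 4, so compatible.
    Write x = 5 + 8·t and substitute into x ≡ 5 (mod 12): 8·t ≡ 5 − 5 = 0 (mod 12).
    Divide the congruence (and modulus) by g = 4: 2·t ≡ 0 (mod 3).
    The inverse of 2 mod 3 is 2 (since 2·2 = 4 = 1·3 + 1), so t ≡ 2·0 = 0 ≡ 0 (mod 3).
    Then x = 5 + 8·0 = 5, valid modulo lcm(8, 12) = 24: x ≡ 5 (mod 24).
Verify: 5 mod 8 = 5, 5 mod 4 = 1, 5 mod 12 = 5.

x ≡ 5 (mod 24).


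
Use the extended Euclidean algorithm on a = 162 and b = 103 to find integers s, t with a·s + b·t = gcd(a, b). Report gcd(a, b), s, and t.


Euclidean algorithm on (162, 103) — divide until remainder is 0:
  162 = 1 · 103 + 59
  103 = 1 · 59 + 44
  59 = 1 · 44 + 15
  44 = 2 · 15 + 14
  15 = 1 · 14 + 1
  14 = 14 · 1 + 0
gcd(162, 103) = 1.
Track Bezout coefficients alongside the remainders: start with r₀ = 162 = a·1 + b·0 (s = 1, t = 0) and r₁ = 103 = a·0 + b·1 (s = 0, t = 1); each new remainder r_{k+1} = r_{k-1} − q_k·r_k inherits s_{k+1} = s_{k-1} − q_k·s_k, t_{k+1} = t_{k-1} − q_k·t_k, so r_k = a·s_k + b·t_k at every step:
  q = 1: r = 59, s = 1 − 1·0 = 1, t = 0 − 1·1 = -1  (check: 162·1 + 103·(-1) = 59)
  q = 1: r = 44, s = 0 − 1·1 = -1, t = 1 − 1·(-1) = 2  (check: 162·(-1) + 103·2 = 44)
  q = 1: r = 15, s = 1 − 1·(-1) = 2, t = -1 − 1·2 = -3  (check: 162·2 + 103·(-3) = 15)
  q = 2: r = 14, s = -1 − 2·2 = -5, t = 2 − 2·(-3) = 8  (check: 162·(-5) + 103·8 = 14)
  q = 1: r = 1, s = 2 − 1·(-5) = 7, t = -3 − 1·8 = -11  (check: 162·7 + 103·(-11) = 1)
The row with r = 1 (the gcd) gives the Bezout coefficients s = 7, t = -11.
Result: 162 · (7) + 103 · (-11) = 1.

gcd(162, 103) = 1; s = 7, t = -11 (check: 162·7 + 103·(-11) = 1).


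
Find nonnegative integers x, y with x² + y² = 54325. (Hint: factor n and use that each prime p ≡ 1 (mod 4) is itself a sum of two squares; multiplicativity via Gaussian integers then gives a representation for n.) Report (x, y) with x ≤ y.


Step 1: Factor n = 54325 = 5^2 · 41 · 53.
Step 2: Check the mod-4 condition on each prime factor: 5 ≡ 1 (mod 4), exponent 2; 41 ≡ 1 (mod 4), exponent 1; 53 ≡ 1 (mod 4), exponent 1.
All primes ≡ 3 (mod 4) appear to even exponent (or don't appear), so by the two-squares theorem n IS expressible as a sum of two squares.
Step 3: Build a representation. Group n = k² · m with k = 5 and m = 41 · 53 = 2173 (a product of primes ≡ 1 (mod 4)); a representation of m scales to one of n via (k·x)² + (k·y)² = k²(x² + y²). Each prime p ≡ 1 (mod 4) is itself a sum of two squares; find a² by testing p − a² for a perfect square:
  41: 41 − 1² = 40, 41 − 2² = 37, 41 − 3² = 32, 41 − 4² = 25 = 5² ⇒ 41 = 4² + 5².
  53: 53 − 1² = 52, 53 − 2² = 49 = 7² ⇒ 53 = 2² + 7².
  Combine using the Brahmagupta–Fibonacci identity (a² + b²)(c² + d²) = (ac − bd)² + (ad + bc)² = (ac + bd)² + (ad − bc)²:
  41 · 53 = 2173: from (4² + 5²)(2² + 7²), take (4·2 − 5·7, 4·7 + 5·2) = (8 − 35, 28 + 10) = (-27, 38); dropping signs (only squares matter) gives (27, 38); check 27² + 38² = 729 + 1444 = 2173 ✓.
  Scale by k = 5: (5·27, 5·38) = (135, 190).
Step 4: Order so x ≤ y and verify: 135² + 190² = 18225 + 36100 = 54325 = n. ✓

n = 54325 = 135² + 190² (one valid representation with x ≤ y).


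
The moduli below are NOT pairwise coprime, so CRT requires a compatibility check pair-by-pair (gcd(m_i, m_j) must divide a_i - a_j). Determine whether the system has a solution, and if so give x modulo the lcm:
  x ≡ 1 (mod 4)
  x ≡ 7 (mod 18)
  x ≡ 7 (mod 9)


Moduli 4, 18, 9 are not pairwise coprime, so CRT works modulo lcm(m_i) when all pairwise compatibility conditions hold.
Pairwise compatibility: gcd(m_i, m_j) must divide a_i - a_j for every pair.
Merge one congruence at a time:
  Start: x ≡ 1 (mod 4).
  Combine with x ≡ 7 (mod 18): gcd(4, 18) = 2; 7 - 1 = 6, which IS divisible by 2, so compatible.
    Write x = 1 + 4·t and substitute into x ≡ 7 (mod 18): 4·t ≡ 7 − 1 = 6 (mod 18).
    Divide the congruence (and modulus) by g = 2: 2·t ≡ 3 (mod 9).
    The inverse of 2 mod 9 is 5 (since 2·5 = 10 = 1·9 + 1), so t ≡ 5·3 = 15 ≡ 6 (mod 9).
    Then x = 1 + 4·6 = 25, valid modulo lcm(4, 18) = 36: x ≡ 25 (mod 36).
  Combine with x ≡ 7 (mod 9): gcd(36, 9) = 9; 7 - 25 = -18, which IS divisible by 9, so compatible.
    Write x = 25 + 36·t and substitute into x ≡ 7 (mod 9): 36·t ≡ 7 − 25 = -18 (mod 9).
    Divide the congruence (and modulus) by g = 9: 4·t ≡ -2 (mod 1).
    Modulo 1 every t works; take t = 0.
    Then x = 25 + 36·0 = 25, valid modulo lcm(36, 9) = 36: x ≡ 25 (mod 36).
Verify: 25 mod 4 = 1, 25 mod 18 = 7, 25 mod 9 = 7.

x ≡ 25 (mod 36).
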